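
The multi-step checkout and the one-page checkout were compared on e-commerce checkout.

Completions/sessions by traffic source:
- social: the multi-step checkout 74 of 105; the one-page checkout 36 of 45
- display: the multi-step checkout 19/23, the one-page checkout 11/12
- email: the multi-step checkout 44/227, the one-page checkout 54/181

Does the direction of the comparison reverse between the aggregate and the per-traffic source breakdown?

Social: the multi-step checkout 74/105 = 70.5%, the one-page checkout 36/45 = 80.0% → the one-page checkout
Display: the multi-step checkout 19/23 = 82.6%, the one-page checkout 11/12 = 91.7% → the one-page checkout
Email: the multi-step checkout 44/227 = 19.4%, the one-page checkout 54/181 = 29.8% → the one-page checkout
Overall: the multi-step checkout 137/355 = 38.6%, the one-page checkout 101/238 = 42.4% → the one-page checkout
The one-page checkout wins overall and in every traffic group — no reversal.

No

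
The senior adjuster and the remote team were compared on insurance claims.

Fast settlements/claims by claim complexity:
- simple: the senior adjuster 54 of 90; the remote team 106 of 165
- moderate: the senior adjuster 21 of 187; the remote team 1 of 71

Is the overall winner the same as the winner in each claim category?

No

Simple: the senior adjuster 54/90 = 60.0%, the remote team 106/165 = 64.2% → the remote team
Moderate: the senior adjuster 21/187 = 11.2%, the remote team 1/71 = 1.4% → the senior adjuster
Overall: the senior adjuster 75/277 = 27.1%, the remote team 107/236 = 45.3% → the remote team
Neither sweeps: the senior adjuster wins 1 of 2 groups, the remote team wins 1. The remote team wins overall but not every group — no Simpson reversal.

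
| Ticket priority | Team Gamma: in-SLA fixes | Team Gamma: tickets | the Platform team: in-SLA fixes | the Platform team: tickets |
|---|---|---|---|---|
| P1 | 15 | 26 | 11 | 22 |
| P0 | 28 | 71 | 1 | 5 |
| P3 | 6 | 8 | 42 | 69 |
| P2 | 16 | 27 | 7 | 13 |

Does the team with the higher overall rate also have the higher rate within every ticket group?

No

P1: Team Gamma 15/26 = 57.7%, the Platform team 11/22 = 50.0% → Team Gamma
P0: Team Gamma 28/71 = 39.4%, the Platform team 1/5 = 20.0% → Team Gamma
P3: Team Gamma 6/8 = 75.0%, the Platform team 42/69 = 60.9% → Team Gamma
P2: Team Gamma 16/27 = 59.3%, the Platform team 7/13 = 53.8% → Team Gamma
Overall: Team Gamma 65/132 = 49.2%, the Platform team 61/109 = 56.0% → the Platform team
Team Gamma wins each ticket group but the Platform team wins overall — the comparison reverses. Team Gamma's tickets skew toward P0, which has a lower base rate.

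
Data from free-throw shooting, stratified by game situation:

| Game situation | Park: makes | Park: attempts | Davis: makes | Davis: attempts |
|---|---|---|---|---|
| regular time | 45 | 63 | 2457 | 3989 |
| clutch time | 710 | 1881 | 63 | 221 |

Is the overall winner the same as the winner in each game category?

No

Regular time: Park 45/63 = 71.4%, Davis 2457/3989 = 61.6% → Park
Clutch time: Park 710/1881 = 37.7%, Davis 63/221 = 28.5% → Park
Overall: Park 755/1944 = 38.8%, Davis 2520/4210 = 59.9% → Davis
Park wins each game group but Davis wins overall — the comparison reverses. Park's attempts skew toward clutch time, which has a lower base rate.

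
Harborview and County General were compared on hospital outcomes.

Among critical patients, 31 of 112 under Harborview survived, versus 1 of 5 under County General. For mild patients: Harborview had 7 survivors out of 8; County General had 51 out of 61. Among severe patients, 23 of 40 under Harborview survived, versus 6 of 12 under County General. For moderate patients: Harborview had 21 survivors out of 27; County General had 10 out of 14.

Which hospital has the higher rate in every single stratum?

Critical: Harborview 31/112 = 27.7%, County General 1/5 = 20.0% → Harborview
Mild: Harborview 7/8 = 87.5%, County General 51/61 = 83.6% → Harborview
Severe: Harborview 23/40 = 57.5%, County General 6/12 = 50.0% → Harborview
Moderate: Harborview 21/27 = 77.8%, County General 10/14 = 71.4% → Harborview
Harborview has the higher rate in all 4 groups.

Harborview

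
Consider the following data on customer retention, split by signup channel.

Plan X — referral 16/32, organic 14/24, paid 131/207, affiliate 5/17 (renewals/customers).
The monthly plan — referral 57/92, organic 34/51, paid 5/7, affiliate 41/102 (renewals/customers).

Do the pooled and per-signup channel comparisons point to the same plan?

Referral: Plan X 16/32 = 50.0%, the monthly plan 57/92 = 62.0% → the monthly plan
Organic: Plan X 14/24 = 58.3%, the monthly plan 34/51 = 66.7% → the monthly plan
Paid: Plan X 131/207 = 63.3%, the monthly plan 5/7 = 71.4% → the monthly plan
Affiliate: Plan X 5/17 = 29.4%, the monthly plan 41/102 = 40.2% → the monthly plan
Overall: Plan X 166/280 = 59.3%, the monthly plan 137/252 = 54.4% → Plan X
The monthly plan wins each signup group but Plan X wins overall — the comparison reverses. The monthly plan's customers skew toward affiliate, which has a lower base rate.

No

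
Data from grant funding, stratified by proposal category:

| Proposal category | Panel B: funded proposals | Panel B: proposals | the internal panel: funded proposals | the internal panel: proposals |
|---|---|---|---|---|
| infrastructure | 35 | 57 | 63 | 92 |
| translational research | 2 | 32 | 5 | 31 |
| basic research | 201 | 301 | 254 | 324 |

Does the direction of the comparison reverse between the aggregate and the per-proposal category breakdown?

No

Infrastructure: Panel B 35/57 = 61.4%, the internal panel 63/92 = 68.5% → the internal panel
Translational research: Panel B 2/32 = 6.2%, the internal panel 5/31 = 16.1% → the internal panel
Basic research: Panel B 201/301 = 66.8%, the internal panel 254/324 = 78.4% → the internal panel
Overall: Panel B 238/390 = 61.0%, the internal panel 322/447 = 72.0% → the internal panel
The internal panel wins overall and in every proposal group — no reversal.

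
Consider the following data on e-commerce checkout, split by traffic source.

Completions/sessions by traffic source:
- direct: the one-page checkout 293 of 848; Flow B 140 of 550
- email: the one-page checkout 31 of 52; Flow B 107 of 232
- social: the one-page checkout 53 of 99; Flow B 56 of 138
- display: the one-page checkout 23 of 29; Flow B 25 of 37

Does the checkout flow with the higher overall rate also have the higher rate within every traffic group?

Yes

Direct: the one-page checkout 293/848 = 34.6%, Flow B 140/550 = 25.5% → the one-page checkout
Email: the one-page checkout 31/52 = 59.6%, Flow B 107/232 = 46.1% → the one-page checkout
Social: the one-page checkout 53/99 = 53.5%, Flow B 56/138 = 40.6% → the one-page checkout
Display: the one-page checkout 23/29 = 79.3%, Flow B 25/37 = 67.6% → the one-page checkout
Overall: the one-page checkout 400/1028 = 38.9%, Flow B 328/957 = 34.3% → the one-page checkout
The one-page checkout wins overall and in every traffic group — no reversal.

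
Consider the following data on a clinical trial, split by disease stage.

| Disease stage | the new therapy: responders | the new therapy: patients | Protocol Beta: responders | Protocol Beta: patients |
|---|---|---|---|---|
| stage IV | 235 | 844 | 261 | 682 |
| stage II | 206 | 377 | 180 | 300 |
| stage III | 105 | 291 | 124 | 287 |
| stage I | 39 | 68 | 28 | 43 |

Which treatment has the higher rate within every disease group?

Stage IV: the new therapy 235/844 = 27.8%, Protocol Beta 261/682 = 38.3% → Protocol Beta
Stage II: the new therapy 206/377 = 54.6%, Protocol Beta 180/300 = 60.0% → Protocol Beta
Stage III: the new therapy 105/291 = 36.1%, Protocol Beta 124/287 = 43.2% → Protocol Beta
Stage I: the new therapy 39/68 = 57.4%, Protocol Beta 28/43 = 65.1% → Protocol Beta
Protocol Beta has the higher rate in all 4 groups.

Protocol Beta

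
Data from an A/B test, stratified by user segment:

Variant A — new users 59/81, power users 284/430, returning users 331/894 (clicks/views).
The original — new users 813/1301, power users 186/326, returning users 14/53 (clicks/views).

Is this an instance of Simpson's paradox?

Yes

New users: Variant A 59/81 = 72.8%, the original 813/1301 = 62.5% → Variant A
Power users: Variant A 284/430 = 66.0%, the original 186/326 = 57.1% → Variant A
Returning users: Variant A 331/894 = 37.0%, the original 14/53 = 26.4% → Variant A
Overall: Variant A 674/1405 = 48.0%, the original 1013/1680 = 60.3% → the original
Variant A wins each user group but the original wins overall — the comparison reverses. Variant A's views skew toward returning users, which has a lower base rate.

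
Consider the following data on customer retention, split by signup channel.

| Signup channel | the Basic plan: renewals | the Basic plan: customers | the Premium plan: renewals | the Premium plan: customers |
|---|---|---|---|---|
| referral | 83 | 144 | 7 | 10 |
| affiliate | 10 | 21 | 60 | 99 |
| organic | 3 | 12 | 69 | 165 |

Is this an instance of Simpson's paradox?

Referral: the Basic plan 83/144 = 57.6%, the Premium plan 7/10 = 70.0% → the Premium plan
Affiliate: the Basic plan 10/21 = 47.6%, the Premium plan 60/99 = 60.6% → the Premium plan
Organic: the Basic plan 3/12 = 25.0%, the Premium plan 69/165 = 41.8% → the Premium plan
Overall: the Basic plan 96/177 = 54.2%, the Premium plan 136/274 = 49.6% → the Basic plan
The Premium plan wins each signup group but the Basic plan wins overall — the comparison reverses. The Premium plan's customers skew toward organic, which has a lower base rate.

Yes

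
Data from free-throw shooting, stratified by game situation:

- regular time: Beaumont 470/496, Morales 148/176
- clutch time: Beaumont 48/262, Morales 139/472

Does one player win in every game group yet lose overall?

No

Regular time: Beaumont 470/496 = 94.8%, Morales 148/176 = 84.1% → Beaumont
Clutch time: Beaumont 48/262 = 18.3%, Morales 139/472 = 29.4% → Morales
Overall: Beaumont 518/758 = 68.3%, Morales 287/648 = 44.3% → Beaumont
Neither sweeps: Beaumont wins 1 of 2 groups, Morales wins 1. Beaumont wins overall but not every group — no Simpson reversal.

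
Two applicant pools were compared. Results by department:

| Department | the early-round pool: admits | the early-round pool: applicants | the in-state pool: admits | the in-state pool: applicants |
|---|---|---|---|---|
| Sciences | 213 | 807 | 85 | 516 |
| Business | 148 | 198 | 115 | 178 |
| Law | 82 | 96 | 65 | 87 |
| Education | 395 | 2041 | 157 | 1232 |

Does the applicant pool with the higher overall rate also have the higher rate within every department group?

Sciences: the early-round pool 213/807 = 26.4%, the in-state pool 85/516 = 16.5% → the early-round pool
Business: the early-round pool 148/198 = 74.7%, the in-state pool 115/178 = 64.6% → the early-round pool
Law: the early-round pool 82/96 = 85.4%, the in-state pool 65/87 = 74.7% → the early-round pool
Education: the early-round pool 395/2041 = 19.4%, the in-state pool 157/1232 = 12.7% → the early-round pool
Overall: the early-round pool 838/3142 = 26.7%, the in-state pool 422/2013 = 21.0% → the early-round pool
The early-round pool wins overall and in every department group — no reversal.

Yes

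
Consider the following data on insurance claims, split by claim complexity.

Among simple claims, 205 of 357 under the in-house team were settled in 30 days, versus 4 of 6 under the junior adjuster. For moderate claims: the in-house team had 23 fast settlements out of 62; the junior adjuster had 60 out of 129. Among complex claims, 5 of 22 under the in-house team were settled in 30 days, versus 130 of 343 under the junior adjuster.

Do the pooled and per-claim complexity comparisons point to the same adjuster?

No

Simple: the in-house team 205/357 = 57.4%, the junior adjuster 4/6 = 66.7% → the junior adjuster
Moderate: the in-house team 23/62 = 37.1%, the junior adjuster 60/129 = 46.5% → the junior adjuster
Complex: the in-house team 5/22 = 22.7%, the junior adjuster 130/343 = 37.9% → the junior adjuster
Overall: the in-house team 233/441 = 52.8%, the junior adjuster 194/478 = 40.6% → the in-house team
The junior adjuster wins each claim group but the in-house team wins overall — the comparison reverses. The junior adjuster's claims skew toward complex, which has a lower base rate.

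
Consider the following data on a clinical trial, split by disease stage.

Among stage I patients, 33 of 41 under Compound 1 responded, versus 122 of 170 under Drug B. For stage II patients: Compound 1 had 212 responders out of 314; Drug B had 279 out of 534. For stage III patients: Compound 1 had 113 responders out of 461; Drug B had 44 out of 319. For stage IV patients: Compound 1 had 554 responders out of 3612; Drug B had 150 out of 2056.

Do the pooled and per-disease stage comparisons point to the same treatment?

Yes

Stage I: Compound 1 33/41 = 80.5%, Drug B 122/170 = 71.8% → Compound 1
Stage II: Compound 1 212/314 = 67.5%, Drug B 279/534 = 52.2% → Compound 1
Stage III: Compound 1 113/461 = 24.5%, Drug B 44/319 = 13.8% → Compound 1
Stage IV: Compound 1 554/3612 = 15.3%, Drug B 150/2056 = 7.3% → Compound 1
Overall: Compound 1 912/4428 = 20.6%, Drug B 595/3079 = 19.3% → Compound 1
Compound 1 wins overall and in every disease group — no reversal.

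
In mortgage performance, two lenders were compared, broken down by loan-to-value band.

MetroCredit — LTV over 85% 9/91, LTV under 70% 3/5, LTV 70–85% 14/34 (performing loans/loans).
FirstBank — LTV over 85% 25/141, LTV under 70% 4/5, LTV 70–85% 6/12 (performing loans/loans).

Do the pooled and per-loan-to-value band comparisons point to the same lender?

Yes

LTV over 85%: MetroCredit 9/91 = 9.9%, FirstBank 25/141 = 17.7% → FirstBank
LTV under 70%: MetroCredit 3/5 = 60.0%, FirstBank 4/5 = 80.0% → FirstBank
LTV 70–85%: MetroCredit 14/34 = 41.2%, FirstBank 6/12 = 50.0% → FirstBank
Overall: MetroCredit 26/130 = 20.0%, FirstBank 35/158 = 22.2% → FirstBank
FirstBank wins overall and in every loan-to-value group — no reversal.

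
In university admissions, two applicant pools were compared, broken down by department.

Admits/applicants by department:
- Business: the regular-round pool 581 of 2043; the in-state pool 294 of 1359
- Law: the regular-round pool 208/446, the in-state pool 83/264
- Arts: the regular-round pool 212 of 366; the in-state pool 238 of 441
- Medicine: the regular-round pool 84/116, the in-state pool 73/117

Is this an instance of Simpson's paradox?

No

Business: the regular-round pool 581/2043 = 28.4%, the in-state pool 294/1359 = 21.6% → the regular-round pool
Law: the regular-round pool 208/446 = 46.6%, the in-state pool 83/264 = 31.4% → the regular-round pool
Arts: the regular-round pool 212/366 = 57.9%, the in-state pool 238/441 = 54.0% → the regular-round pool
Medicine: the regular-round pool 84/116 = 72.4%, the in-state pool 73/117 = 62.4% → the regular-round pool
Overall: the regular-round pool 1085/2971 = 36.5%, the in-state pool 688/2181 = 31.5% → the regular-round pool
The regular-round pool wins overall and in every department group — no reversal.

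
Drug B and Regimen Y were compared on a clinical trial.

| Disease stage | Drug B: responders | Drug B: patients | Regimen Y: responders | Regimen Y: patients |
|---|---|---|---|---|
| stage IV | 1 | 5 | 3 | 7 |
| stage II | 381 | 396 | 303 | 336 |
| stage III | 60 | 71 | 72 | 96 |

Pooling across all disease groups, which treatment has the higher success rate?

Stage IV: Drug B 1/5 = 20.0%, Regimen Y 3/7 = 42.9% → Regimen Y
Stage II: Drug B 381/396 = 96.2%, Regimen Y 303/336 = 90.2% → Drug B
Stage III: Drug B 60/71 = 84.5%, Regimen Y 72/96 = 75.0% → Drug B
Overall: Drug B 442/472 = 93.6%, Regimen Y 378/439 = 86.1% → Drug B
(Neither sweeps every disease group, but Drug B has the higher pooled rate.)

Drug B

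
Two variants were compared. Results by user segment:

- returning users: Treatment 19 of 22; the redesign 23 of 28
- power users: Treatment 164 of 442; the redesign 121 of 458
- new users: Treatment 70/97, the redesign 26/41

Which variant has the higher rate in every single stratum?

Returning users: Treatment 19/22 = 86.4%, the redesign 23/28 = 82.1% → Treatment
Power users: Treatment 164/442 = 37.1%, the redesign 121/458 = 26.4% → Treatment
New users: Treatment 70/97 = 72.2%, the redesign 26/41 = 63.4% → Treatment
Treatment has the higher rate in all 3 groups.

Treatment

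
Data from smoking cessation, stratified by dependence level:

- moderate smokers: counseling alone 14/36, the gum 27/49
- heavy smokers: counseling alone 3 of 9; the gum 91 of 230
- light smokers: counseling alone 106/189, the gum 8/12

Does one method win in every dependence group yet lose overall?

Yes

Moderate smokers: counseling alone 14/36 = 38.9%, the gum 27/49 = 55.1% → the gum
Heavy smokers: counseling alone 3/9 = 33.3%, the gum 91/230 = 39.6% → the gum
Light smokers: counseling alone 106/189 = 56.1%, the gum 8/12 = 66.7% → the gum
Overall: counseling alone 123/234 = 52.6%, the gum 126/291 = 43.3% → counseling alone
The gum wins each dependence group but counseling alone wins overall — the comparison reverses. The gum's participants skew toward heavy smokers, which has a lower base rate.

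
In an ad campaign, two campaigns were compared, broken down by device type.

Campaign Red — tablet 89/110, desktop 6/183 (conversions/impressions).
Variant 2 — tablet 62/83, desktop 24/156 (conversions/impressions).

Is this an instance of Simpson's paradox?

Tablet: Campaign Red 89/110 = 80.9%, Variant 2 62/83 = 74.7% → Campaign Red
Desktop: Campaign Red 6/183 = 3.3%, Variant 2 24/156 = 15.4% → Variant 2
Overall: Campaign Red 95/293 = 32.4%, Variant 2 86/239 = 36.0% → Variant 2
Neither sweeps: Campaign Red wins 1 of 2 groups, Variant 2 wins 1. Variant 2 wins overall but not every group — no Simpson reversal.

No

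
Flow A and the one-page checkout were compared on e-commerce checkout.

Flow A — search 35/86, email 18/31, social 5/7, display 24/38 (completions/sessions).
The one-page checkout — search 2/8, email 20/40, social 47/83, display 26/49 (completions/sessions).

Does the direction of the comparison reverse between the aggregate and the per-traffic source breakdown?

Search: Flow A 35/86 = 40.7%, the one-page checkout 2/8 = 25.0% → Flow A
Email: Flow A 18/31 = 58.1%, the one-page checkout 20/40 = 50.0% → Flow A
Social: Flow A 5/7 = 71.4%, the one-page checkout 47/83 = 56.6% → Flow A
Display: Flow A 24/38 = 63.2%, the one-page checkout 26/49 = 53.1% → Flow A
Overall: Flow A 82/162 = 50.6%, the one-page checkout 95/180 = 52.8% → the one-page checkout
Flow A wins each traffic group but the one-page checkout wins overall — the comparison reverses. Flow A's sessions skew toward search, which has a lower base rate.

Yes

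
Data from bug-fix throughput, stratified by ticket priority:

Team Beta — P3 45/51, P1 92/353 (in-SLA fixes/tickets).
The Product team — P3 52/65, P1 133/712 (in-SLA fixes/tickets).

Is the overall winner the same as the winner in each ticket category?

P3: Team Beta 45/51 = 88.2%, the Product team 52/65 = 80.0% → Team Beta
P1: Team Beta 92/353 = 26.1%, the Product team 133/712 = 18.7% → Team Beta
Overall: Team Beta 137/404 = 33.9%, the Product team 185/777 = 23.8% → Team Beta
Team Beta wins overall and in every ticket group — no reversal.

Yes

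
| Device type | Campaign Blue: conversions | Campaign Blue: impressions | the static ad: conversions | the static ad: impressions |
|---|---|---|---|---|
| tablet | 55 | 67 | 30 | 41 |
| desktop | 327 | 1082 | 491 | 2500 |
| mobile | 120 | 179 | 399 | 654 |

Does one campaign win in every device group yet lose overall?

Tablet: Campaign Blue 55/67 = 82.1%, the static ad 30/41 = 73.2% → Campaign Blue
Desktop: Campaign Blue 327/1082 = 30.2%, the static ad 491/2500 = 19.6% → Campaign Blue
Mobile: Campaign Blue 120/179 = 67.0%, the static ad 399/654 = 61.0% → Campaign Blue
Overall: Campaign Blue 502/1328 = 37.8%, the static ad 920/3195 = 28.8% → Campaign Blue
Campaign Blue wins overall and in every device group — no reversal.

No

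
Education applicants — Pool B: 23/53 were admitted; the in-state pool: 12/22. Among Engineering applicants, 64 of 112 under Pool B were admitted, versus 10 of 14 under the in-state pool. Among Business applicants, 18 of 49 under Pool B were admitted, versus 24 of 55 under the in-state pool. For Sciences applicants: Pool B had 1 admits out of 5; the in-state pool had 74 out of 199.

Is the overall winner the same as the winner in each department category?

Education: Pool B 23/53 = 43.4%, the in-state pool 12/22 = 54.5% → the in-state pool
Engineering: Pool B 64/112 = 57.1%, the in-state pool 10/14 = 71.4% → the in-state pool
Business: Pool B 18/49 = 36.7%, the in-state pool 24/55 = 43.6% → the in-state pool
Sciences: Pool B 1/5 = 20.0%, the in-state pool 74/199 = 37.2% → the in-state pool
Overall: Pool B 106/219 = 48.4%, the in-state pool 120/290 = 41.4% → Pool B
The in-state pool wins each department group but Pool B wins overall — the comparison reverses. The in-state pool's applicants skew toward Sciences, which has a lower base rate.

No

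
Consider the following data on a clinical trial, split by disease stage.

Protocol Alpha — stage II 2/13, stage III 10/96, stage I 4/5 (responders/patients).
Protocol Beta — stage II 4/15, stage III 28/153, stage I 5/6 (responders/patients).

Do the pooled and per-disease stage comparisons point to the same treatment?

Stage II: Protocol Alpha 2/13 = 15.4%, Protocol Beta 4/15 = 26.7% → Protocol Beta
Stage III: Protocol Alpha 10/96 = 10.4%, Protocol Beta 28/153 = 18.3% → Protocol Beta
Stage I: Protocol Alpha 4/5 = 80.0%, Protocol Beta 5/6 = 83.3% → Protocol Beta
Overall: Protocol Alpha 16/114 = 14.0%, Protocol Beta 37/174 = 21.3% → Protocol Beta
Protocol Beta wins overall and in every disease group — no reversal.

Yes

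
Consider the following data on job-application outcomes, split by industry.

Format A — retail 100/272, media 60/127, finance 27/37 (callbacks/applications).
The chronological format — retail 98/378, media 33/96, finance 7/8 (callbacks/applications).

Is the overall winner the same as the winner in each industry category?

No

Retail: Format A 100/272 = 36.8%, the chronological format 98/378 = 25.9% → Format A
Media: Format A 60/127 = 47.2%, the chronological format 33/96 = 34.4% → Format A
Finance: Format A 27/37 = 73.0%, the chronological format 7/8 = 87.5% → the chronological format
Overall: Format A 187/436 = 42.9%, the chronological format 138/482 = 28.6% → Format A
Neither sweeps: Format A wins 2 of 3 groups, the chronological format wins 1. Format A wins overall but not every group — no Simpson reversal.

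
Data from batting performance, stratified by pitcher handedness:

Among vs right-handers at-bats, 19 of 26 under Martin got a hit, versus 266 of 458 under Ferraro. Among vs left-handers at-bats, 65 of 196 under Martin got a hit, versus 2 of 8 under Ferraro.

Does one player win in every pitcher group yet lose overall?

Yes

Vs right-handers: Martin 19/26 = 73.1%, Ferraro 266/458 = 58.1% → Martin
Vs left-handers: Martin 65/196 = 33.2%, Ferraro 2/8 = 25.0% → Martin
Overall: Martin 84/222 = 37.8%, Ferraro 268/466 = 57.5% → Ferraro
Martin wins each pitcher group but Ferraro wins overall — the comparison reverses. Martin's at-bats skew toward vs left-handers, which has a lower base rate.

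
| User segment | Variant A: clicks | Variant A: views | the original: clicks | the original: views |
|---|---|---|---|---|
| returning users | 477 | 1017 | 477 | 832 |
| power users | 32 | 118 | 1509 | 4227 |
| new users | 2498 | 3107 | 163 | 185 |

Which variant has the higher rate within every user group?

the original

Returning users: Variant A 477/1017 = 46.9%, the original 477/832 = 57.3% → the original
Power users: Variant A 32/118 = 27.1%, the original 1509/4227 = 35.7% → the original
New users: Variant A 2498/3107 = 80.4%, the original 163/185 = 88.1% → the original
The original has the higher rate in all 3 groups.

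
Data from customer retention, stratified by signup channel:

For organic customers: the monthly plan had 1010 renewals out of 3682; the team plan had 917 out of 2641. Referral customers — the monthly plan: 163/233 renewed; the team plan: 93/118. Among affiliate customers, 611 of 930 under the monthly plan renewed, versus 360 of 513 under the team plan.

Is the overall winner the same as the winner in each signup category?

Yes

Organic: the monthly plan 1010/3682 = 27.4%, the team plan 917/2641 = 34.7% → the team plan
Referral: the monthly plan 163/233 = 70.0%, the team plan 93/118 = 78.8% → the team plan
Affiliate: the monthly plan 611/930 = 65.7%, the team plan 360/513 = 70.2% → the team plan
Overall: the monthly plan 1784/4845 = 36.8%, the team plan 1370/3272 = 41.9% → the team plan
The team plan wins overall and in every signup group — no reversal.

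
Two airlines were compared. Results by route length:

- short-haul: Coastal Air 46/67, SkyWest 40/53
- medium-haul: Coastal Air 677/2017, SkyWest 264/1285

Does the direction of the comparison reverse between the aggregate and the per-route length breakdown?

No

Short-haul: Coastal Air 46/67 = 68.7%, SkyWest 40/53 = 75.5% → SkyWest
Medium-haul: Coastal Air 677/2017 = 33.6%, SkyWest 264/1285 = 20.5% → Coastal Air
Overall: Coastal Air 723/2084 = 34.7%, SkyWest 304/1338 = 22.7% → Coastal Air
Neither sweeps: Coastal Air wins 1 of 2 groups, SkyWest wins 1. Coastal Air wins overall but not every group — no Simpson reversal.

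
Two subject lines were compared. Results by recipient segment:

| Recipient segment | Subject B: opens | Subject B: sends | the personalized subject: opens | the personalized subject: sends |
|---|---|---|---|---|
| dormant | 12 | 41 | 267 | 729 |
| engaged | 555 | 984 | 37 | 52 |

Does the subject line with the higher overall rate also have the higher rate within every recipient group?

Dormant: Subject B 12/41 = 29.3%, the personalized subject 267/729 = 36.6% → the personalized subject
Engaged: Subject B 555/984 = 56.4%, the personalized subject 37/52 = 71.2% → the personalized subject
Overall: Subject B 567/1025 = 55.3%, the personalized subject 304/781 = 38.9% → Subject B
The personalized subject wins each recipient group but Subject B wins overall — the comparison reverses. The personalized subject's sends skew toward dormant, which has a lower base rate.

No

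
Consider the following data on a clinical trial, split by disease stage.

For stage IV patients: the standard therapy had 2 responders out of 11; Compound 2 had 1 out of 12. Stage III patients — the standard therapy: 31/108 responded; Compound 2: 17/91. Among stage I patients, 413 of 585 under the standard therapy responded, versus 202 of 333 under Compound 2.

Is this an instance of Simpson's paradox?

Stage IV: the standard therapy 2/11 = 18.2%, Compound 2 1/12 = 8.3% → the standard therapy
Stage III: the standard therapy 31/108 = 28.7%, Compound 2 17/91 = 18.7% → the standard therapy
Stage I: the standard therapy 413/585 = 70.6%, Compound 2 202/333 = 60.7% → the standard therapy
Overall: the standard therapy 446/704 = 63.4%, Compound 2 220/436 = 50.5% → the standard therapy
The standard therapy wins overall and in every disease group — no reversal.

No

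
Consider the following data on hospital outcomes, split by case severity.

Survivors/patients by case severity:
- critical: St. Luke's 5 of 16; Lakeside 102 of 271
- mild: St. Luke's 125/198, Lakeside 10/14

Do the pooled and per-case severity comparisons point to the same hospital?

No

Critical: St. Luke's 5/16 = 31.2%, Lakeside 102/271 = 37.6% → Lakeside
Mild: St. Luke's 125/198 = 63.1%, Lakeside 10/14 = 71.4% → Lakeside
Overall: St. Luke's 130/214 = 60.7%, Lakeside 112/285 = 39.3% → St. Luke's
Lakeside wins each case group but St. Luke's wins overall — the comparison reverses. Lakeside's patients skew toward critical, which has a lower base rate.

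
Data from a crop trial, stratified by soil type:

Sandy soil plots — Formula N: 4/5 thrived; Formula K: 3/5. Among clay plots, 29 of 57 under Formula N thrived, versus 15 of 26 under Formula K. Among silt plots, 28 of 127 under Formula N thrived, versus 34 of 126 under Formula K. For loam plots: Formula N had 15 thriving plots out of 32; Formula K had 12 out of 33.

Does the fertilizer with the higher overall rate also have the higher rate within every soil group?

Sandy soil: Formula N 4/5 = 80.0%, Formula K 3/5 = 60.0% → Formula N
Clay: Formula N 29/57 = 50.9%, Formula K 15/26 = 57.7% → Formula K
Silt: Formula N 28/127 = 22.0%, Formula K 34/126 = 27.0% → Formula K
Loam: Formula N 15/32 = 46.9%, Formula K 12/33 = 36.4% → Formula N
Overall: Formula N 76/221 = 34.4%, Formula K 64/190 = 33.7% → Formula N
Neither sweeps: Formula N wins 2 of 4 groups, Formula K wins 2. Formula N wins overall but not every group — no Simpson reversal.

No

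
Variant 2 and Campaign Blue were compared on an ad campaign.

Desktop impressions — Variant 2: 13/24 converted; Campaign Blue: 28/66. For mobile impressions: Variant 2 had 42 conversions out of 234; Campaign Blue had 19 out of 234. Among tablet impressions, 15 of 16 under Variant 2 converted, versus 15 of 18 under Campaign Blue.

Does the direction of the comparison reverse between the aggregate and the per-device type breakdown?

Desktop: Variant 2 13/24 = 54.2%, Campaign Blue 28/66 = 42.4% → Variant 2
Mobile: Variant 2 42/234 = 17.9%, Campaign Blue 19/234 = 8.1% → Variant 2
Tablet: Variant 2 15/16 = 93.8%, Campaign Blue 15/18 = 83.3% → Variant 2
Overall: Variant 2 70/274 = 25.5%, Campaign Blue 62/318 = 19.5% → Variant 2
Variant 2 wins overall and in every device group — no reversal.

No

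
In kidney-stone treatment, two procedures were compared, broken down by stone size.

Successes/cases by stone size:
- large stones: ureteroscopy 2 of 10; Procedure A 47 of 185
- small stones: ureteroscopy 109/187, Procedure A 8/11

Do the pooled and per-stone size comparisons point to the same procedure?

Large stones: ureteroscopy 2/10 = 20.0%, Procedure A 47/185 = 25.4% → Procedure A
Small stones: ureteroscopy 109/187 = 58.3%, Procedure A 8/11 = 72.7% → Procedure A
Overall: ureteroscopy 111/197 = 56.3%, Procedure A 55/196 = 28.1% → ureteroscopy
Procedure A wins each stone group but ureteroscopy wins overall — the comparison reverses. Procedure A's cases skew toward large stones, which has a lower base rate.

No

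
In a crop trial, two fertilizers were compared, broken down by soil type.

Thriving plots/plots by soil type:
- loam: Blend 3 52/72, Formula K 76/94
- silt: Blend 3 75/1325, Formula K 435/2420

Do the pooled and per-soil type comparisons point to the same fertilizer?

Loam: Blend 3 52/72 = 72.2%, Formula K 76/94 = 80.9% → Formula K
Silt: Blend 3 75/1325 = 5.7%, Formula K 435/2420 = 18.0% → Formula K
Overall: Blend 3 127/1397 = 9.1%, Formula K 511/2514 = 20.3% → Formula K
Formula K wins overall and in every soil group — no reversal.

Yes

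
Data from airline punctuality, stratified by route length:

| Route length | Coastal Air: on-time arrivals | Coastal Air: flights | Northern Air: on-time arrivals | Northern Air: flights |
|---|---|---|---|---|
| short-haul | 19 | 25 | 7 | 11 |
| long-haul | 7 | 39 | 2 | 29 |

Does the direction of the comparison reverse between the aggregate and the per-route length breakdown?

Short-haul: Coastal Air 19/25 = 76.0%, Northern Air 7/11 = 63.6% → Coastal Air
Long-haul: Coastal Air 7/39 = 17.9%, Northern Air 2/29 = 6.9% → Coastal Air
Overall: Coastal Air 26/64 = 40.6%, Northern Air 9/40 = 22.5% → Coastal Air
Coastal Air wins overall and in every route group — no reversal.

No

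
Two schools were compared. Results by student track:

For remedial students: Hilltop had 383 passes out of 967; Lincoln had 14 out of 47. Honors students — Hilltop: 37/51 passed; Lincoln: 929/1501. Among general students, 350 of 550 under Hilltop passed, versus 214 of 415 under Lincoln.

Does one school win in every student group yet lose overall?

Remedial: Hilltop 383/967 = 39.6%, Lincoln 14/47 = 29.8% → Hilltop
Honors: Hilltop 37/51 = 72.5%, Lincoln 929/1501 = 61.9% → Hilltop
General: Hilltop 350/550 = 63.6%, Lincoln 214/415 = 51.6% → Hilltop
Overall: Hilltop 770/1568 = 49.1%, Lincoln 1157/1963 = 58.9% → Lincoln
Hilltop wins each student group but Lincoln wins overall — the comparison reverses. Hilltop's students skew toward remedial, which has a lower base rate.

Yes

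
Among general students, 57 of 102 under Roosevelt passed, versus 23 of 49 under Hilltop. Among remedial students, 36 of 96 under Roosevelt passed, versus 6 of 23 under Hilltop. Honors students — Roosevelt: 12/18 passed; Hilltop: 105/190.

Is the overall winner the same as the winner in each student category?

No

General: Roosevelt 57/102 = 55.9%, Hilltop 23/49 = 46.9% → Roosevelt
Remedial: Roosevelt 36/96 = 37.5%, Hilltop 6/23 = 26.1% → Roosevelt
Honors: Roosevelt 12/18 = 66.7%, Hilltop 105/190 = 55.3% → Roosevelt
Overall: Roosevelt 105/216 = 48.6%, Hilltop 134/262 = 51.1% → Hilltop
Roosevelt wins each student group but Hilltop wins overall — the comparison reverses. Roosevelt's students skew toward remedial, which has a lower base rate.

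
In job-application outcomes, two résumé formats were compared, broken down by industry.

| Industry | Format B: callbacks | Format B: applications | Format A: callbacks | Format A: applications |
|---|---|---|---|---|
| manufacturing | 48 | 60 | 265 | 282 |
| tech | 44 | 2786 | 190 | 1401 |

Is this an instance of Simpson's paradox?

No

Manufacturing: Format B 48/60 = 80.0%, Format A 265/282 = 94.0% → Format A
Tech: Format B 44/2786 = 1.6%, Format A 190/1401 = 13.6% → Format A
Overall: Format B 92/2846 = 3.2%, Format A 455/1683 = 27.0% → Format A
Format A wins overall and in every industry group — no reversal.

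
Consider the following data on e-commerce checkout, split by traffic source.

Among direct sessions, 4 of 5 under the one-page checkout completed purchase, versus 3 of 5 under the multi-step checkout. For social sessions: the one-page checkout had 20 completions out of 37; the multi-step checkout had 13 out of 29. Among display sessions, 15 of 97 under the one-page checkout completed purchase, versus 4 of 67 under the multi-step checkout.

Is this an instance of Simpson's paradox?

Direct: the one-page checkout 4/5 = 80.0%, the multi-step checkout 3/5 = 60.0% → the one-page checkout
Social: the one-page checkout 20/37 = 54.1%, the multi-step checkout 13/29 = 44.8% → the one-page checkout
Display: the one-page checkout 15/97 = 15.5%, the multi-step checkout 4/67 = 6.0% → the one-page checkout
Overall: the one-page checkout 39/139 = 28.1%, the multi-step checkout 20/101 = 19.8% → the one-page checkout
The one-page checkout wins overall and in every traffic group — no reversal.

No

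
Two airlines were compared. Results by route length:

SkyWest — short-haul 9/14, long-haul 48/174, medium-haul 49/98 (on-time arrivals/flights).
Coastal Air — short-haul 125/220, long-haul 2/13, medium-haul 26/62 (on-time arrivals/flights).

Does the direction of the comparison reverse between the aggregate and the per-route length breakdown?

Short-haul: SkyWest 9/14 = 64.3%, Coastal Air 125/220 = 56.8% → SkyWest
Long-haul: SkyWest 48/174 = 27.6%, Coastal Air 2/13 = 15.4% → SkyWest
Medium-haul: SkyWest 49/98 = 50.0%, Coastal Air 26/62 = 41.9% → SkyWest
Overall: SkyWest 106/286 = 37.1%, Coastal Air 153/295 = 51.9% → Coastal Air
SkyWest wins each route group but Coastal Air wins overall — the comparison reverses. SkyWest's flights skew toward long-haul, which has a lower base rate.

Yes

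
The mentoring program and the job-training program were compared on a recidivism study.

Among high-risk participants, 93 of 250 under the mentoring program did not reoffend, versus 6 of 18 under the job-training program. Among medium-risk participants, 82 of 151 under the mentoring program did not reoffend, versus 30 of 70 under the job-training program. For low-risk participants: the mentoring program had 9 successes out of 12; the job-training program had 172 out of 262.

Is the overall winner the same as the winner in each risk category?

High-risk: the mentoring program 93/250 = 37.2%, the job-training program 6/18 = 33.3% → the mentoring program
Medium-risk: the mentoring program 82/151 = 54.3%, the job-training program 30/70 = 42.9% → the mentoring program
Low-risk: the mentoring program 9/12 = 75.0%, the job-training program 172/262 = 65.6% → the mentoring program
Overall: the mentoring program 184/413 = 44.6%, the job-training program 208/350 = 59.4% → the job-training program
The mentoring program wins each risk group but the job-training program wins overall — the comparison reverses. The mentoring program's participants skew toward high-risk, which has a lower base rate.

No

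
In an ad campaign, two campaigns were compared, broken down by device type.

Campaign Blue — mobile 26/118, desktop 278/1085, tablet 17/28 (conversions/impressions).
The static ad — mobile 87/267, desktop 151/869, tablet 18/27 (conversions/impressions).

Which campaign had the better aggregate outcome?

Mobile: Campaign Blue 26/118 = 22.0%, the static ad 87/267 = 32.6% → the static ad
Desktop: Campaign Blue 278/1085 = 25.6%, the static ad 151/869 = 17.4% → Campaign Blue
Tablet: Campaign Blue 17/28 = 60.7%, the static ad 18/27 = 66.7% → the static ad
Overall: Campaign Blue 321/1231 = 26.1%, the static ad 256/1163 = 22.0% → Campaign Blue
(Neither sweeps every device group, but Campaign Blue has the higher pooled rate.)

Campaign Blue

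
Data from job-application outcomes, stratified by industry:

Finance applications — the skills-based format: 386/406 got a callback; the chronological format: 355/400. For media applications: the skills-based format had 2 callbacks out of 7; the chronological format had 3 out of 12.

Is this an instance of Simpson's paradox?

No

Finance: the skills-based format 386/406 = 95.1%, the chronological format 355/400 = 88.8% → the skills-based format
Media: the skills-based format 2/7 = 28.6%, the chronological format 3/12 = 25.0% → the skills-based format
Overall: the skills-based format 388/413 = 93.9%, the chronological format 358/412 = 86.9% → the skills-based format
The skills-based format wins overall and in every industry group — no reversal.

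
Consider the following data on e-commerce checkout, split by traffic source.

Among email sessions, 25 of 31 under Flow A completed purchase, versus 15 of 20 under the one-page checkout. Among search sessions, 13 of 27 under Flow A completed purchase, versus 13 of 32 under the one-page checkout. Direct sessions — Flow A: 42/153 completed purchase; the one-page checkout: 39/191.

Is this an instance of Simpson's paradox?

Email: Flow A 25/31 = 80.6%, the one-page checkout 15/20 = 75.0% → Flow A
Search: Flow A 13/27 = 48.1%, the one-page checkout 13/32 = 40.6% → Flow A
Direct: Flow A 42/153 = 27.5%, the one-page checkout 39/191 = 20.4% → Flow A
Overall: Flow A 80/211 = 37.9%, the one-page checkout 67/243 = 27.6% → Flow A
Flow A wins overall and in every traffic group — no reversal.

No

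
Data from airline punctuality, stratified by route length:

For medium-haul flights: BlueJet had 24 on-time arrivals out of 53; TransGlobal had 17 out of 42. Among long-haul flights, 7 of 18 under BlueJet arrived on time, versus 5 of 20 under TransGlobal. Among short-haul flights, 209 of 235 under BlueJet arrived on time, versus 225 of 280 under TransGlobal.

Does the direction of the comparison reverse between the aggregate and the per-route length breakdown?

Medium-haul: BlueJet 24/53 = 45.3%, TransGlobal 17/42 = 40.5% → BlueJet
Long-haul: BlueJet 7/18 = 38.9%, TransGlobal 5/20 = 25.0% → BlueJet
Short-haul: BlueJet 209/235 = 88.9%, TransGlobal 225/280 = 80.4% → BlueJet
Overall: BlueJet 240/306 = 78.4%, TransGlobal 247/342 = 72.2% → BlueJet
BlueJet wins overall and in every route group — no reversal.

No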